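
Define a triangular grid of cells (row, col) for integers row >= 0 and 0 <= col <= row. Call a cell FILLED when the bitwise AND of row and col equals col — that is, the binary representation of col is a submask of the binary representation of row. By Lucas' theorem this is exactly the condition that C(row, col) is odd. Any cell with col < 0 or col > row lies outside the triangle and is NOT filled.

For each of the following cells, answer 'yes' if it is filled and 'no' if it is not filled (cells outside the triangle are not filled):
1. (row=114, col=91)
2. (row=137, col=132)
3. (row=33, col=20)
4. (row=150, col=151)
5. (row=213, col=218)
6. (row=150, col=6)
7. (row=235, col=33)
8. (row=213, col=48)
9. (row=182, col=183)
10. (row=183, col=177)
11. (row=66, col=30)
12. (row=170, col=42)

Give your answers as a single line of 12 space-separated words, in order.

(114,91): row=0b1110010, col=0b1011011, row AND col = 0b1010010 = 82; 82 != 91 -> empty
(137,132): row=0b10001001, col=0b10000100, row AND col = 0b10000000 = 128; 128 != 132 -> empty
(33,20): row=0b100001, col=0b10100, row AND col = 0b0 = 0; 0 != 20 -> empty
(150,151): col outside [0, 150] -> not filled
(213,218): col outside [0, 213] -> not filled
(150,6): row=0b10010110, col=0b110, row AND col = 0b110 = 6; 6 == 6 -> filled
(235,33): row=0b11101011, col=0b100001, row AND col = 0b100001 = 33; 33 == 33 -> filled
(213,48): row=0b11010101, col=0b110000, row AND col = 0b10000 = 16; 16 != 48 -> empty
(182,183): col outside [0, 182] -> not filled
(183,177): row=0b10110111, col=0b10110001, row AND col = 0b10110001 = 177; 177 == 177 -> filled
(66,30): row=0b1000010, col=0b11110, row AND col = 0b10 = 2; 2 != 30 -> empty
(170,42): row=0b10101010, col=0b101010, row AND col = 0b101010 = 42; 42 == 42 -> filled

Answer: no no no no no yes yes no no yes no yes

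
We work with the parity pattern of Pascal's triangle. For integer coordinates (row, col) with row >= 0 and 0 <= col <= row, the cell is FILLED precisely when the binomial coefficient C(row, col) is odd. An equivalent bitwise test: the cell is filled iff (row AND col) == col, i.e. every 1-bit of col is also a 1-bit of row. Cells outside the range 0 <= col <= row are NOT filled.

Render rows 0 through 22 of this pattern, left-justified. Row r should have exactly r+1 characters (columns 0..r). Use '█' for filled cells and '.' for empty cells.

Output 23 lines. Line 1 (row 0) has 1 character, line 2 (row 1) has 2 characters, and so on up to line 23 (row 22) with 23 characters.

Answer: █
██
█.█
████
█...█
██..██
█.█.█.█
████████
█.......█
██......██
█.█.....█.█
████....████
█...█...█...█
██..██..██..██
█.█.█.█.█.█.█.█
████████████████
█...............█
██..............██
█.█.............█.█
████............████
█...█...........█...█
██..██..........██..██
█.█.█.█.........█.█.█.█

Derivation:
r0=0: █
r1=1: ██
r2=10: █.█
r3=11: ████
r4=100: █...█
r5=101: ██..██
r6=110: █.█.█.█
r7=111: ████████
r8=1000: █.......█
r9=1001: ██......██
r10=1010: █.█.....█.█
r11=1011: ████....████
r12=1100: █...█...█...█
r13=1101: ██..██..██..██
r14=1110: █.█.█.█.█.█.█.█
r15=1111: ████████████████
r16=10000: █...............█
r17=10001: ██..............██
r18=10010: █.█.............█.█
r19=10011: ████............████
r20=10100: █...█...........█...█
r21=10101: ██..██..........██..██
r22=10110: █.█.█.█.........█.█.█.█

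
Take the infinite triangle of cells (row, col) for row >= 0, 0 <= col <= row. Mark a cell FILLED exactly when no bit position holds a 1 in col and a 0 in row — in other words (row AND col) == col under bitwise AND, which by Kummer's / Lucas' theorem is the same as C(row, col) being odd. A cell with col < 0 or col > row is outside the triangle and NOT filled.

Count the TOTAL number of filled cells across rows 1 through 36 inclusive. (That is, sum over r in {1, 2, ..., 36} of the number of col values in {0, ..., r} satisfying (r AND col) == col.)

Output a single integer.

Answer: 264

Derivation:
r1=1 pc1: +2 =2
r2=10 pc1: +2 =4
r3=11 pc2: +4 =8
r4=100 pc1: +2 =10
r5=101 pc2: +4 =14
r6=110 pc2: +4 =18
r7=111 pc3: +8 =26
r8=1000 pc1: +2 =28
r9=1001 pc2: +4 =32
r10=1010 pc2: +4 =36
r11=1011 pc3: +8 =44
r12=1100 pc2: +4 =48
r13=1101 pc3: +8 =56
r14=1110 pc3: +8 =64
r15=1111 pc4: +16 =80
r16=10000 pc1: +2 =82
r17=10001 pc2: +4 =86
r18=10010 pc2: +4 =90
r19=10011 pc3: +8 =98
r20=10100 pc2: +4 =102
r21=10101 pc3: +8 =110
r22=10110 pc3: +8 =118
r23=10111 pc4: +16 =134
r24=11000 pc2: +4 =138
r25=11001 pc3: +8 =146
r26=11010 pc3: +8 =154
r27=11011 pc4: +16 =170
r28=11100 pc3: +8 =178
r29=11101 pc4: +16 =194
r30=11110 pc4: +16 =210
r31=11111 pc5: +32 =242
r32=100000 pc1: +2 =244
r33=100001 pc2: +4 =248
r34=100010 pc2: +4 =252
r35=100011 pc3: +8 =260
r36=100100 pc2: +4 =264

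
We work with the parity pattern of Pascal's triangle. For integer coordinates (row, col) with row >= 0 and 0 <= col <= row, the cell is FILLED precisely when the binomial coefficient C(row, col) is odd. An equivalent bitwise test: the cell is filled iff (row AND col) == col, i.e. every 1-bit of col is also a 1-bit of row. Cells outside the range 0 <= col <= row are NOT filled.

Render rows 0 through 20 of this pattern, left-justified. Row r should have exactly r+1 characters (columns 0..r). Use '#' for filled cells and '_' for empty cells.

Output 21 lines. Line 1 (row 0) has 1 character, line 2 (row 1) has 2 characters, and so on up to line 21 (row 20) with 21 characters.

Answer: #
##
#_#
####
#___#
##__##
#_#_#_#
########
#_______#
##______##
#_#_____#_#
####____####
#___#___#___#
##__##__##__##
#_#_#_#_#_#_#_#
################
#_______________#
##______________##
#_#_____________#_#
####____________####
#___#___________#___#

Derivation:
r0=0: #
r1=1: ##
r2=10: #_#
r3=11: ####
r4=100: #___#
r5=101: ##__##
r6=110: #_#_#_#
r7=111: ########
r8=1000: #_______#
r9=1001: ##______##
r10=1010: #_#_____#_#
r11=1011: ####____####
r12=1100: #___#___#___#
r13=1101: ##__##__##__##
r14=1110: #_#_#_#_#_#_#_#
r15=1111: ################
r16=10000: #_______________#
r17=10001: ##______________##
r18=10010: #_#_____________#_#
r19=10011: ####____________####
r20=10100: #___#___________#___#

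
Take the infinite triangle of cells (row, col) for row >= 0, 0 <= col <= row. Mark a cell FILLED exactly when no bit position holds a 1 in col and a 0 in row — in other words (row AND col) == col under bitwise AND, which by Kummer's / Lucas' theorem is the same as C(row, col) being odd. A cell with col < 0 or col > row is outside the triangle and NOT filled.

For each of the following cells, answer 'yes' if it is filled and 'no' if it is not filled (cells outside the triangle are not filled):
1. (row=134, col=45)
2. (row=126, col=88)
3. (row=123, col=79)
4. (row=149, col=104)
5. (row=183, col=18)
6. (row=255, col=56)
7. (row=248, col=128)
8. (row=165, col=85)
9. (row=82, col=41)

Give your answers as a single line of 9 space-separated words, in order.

Answer: no yes no no yes yes yes no no

Derivation:
(134,45): row=0b10000110, col=0b101101, row AND col = 0b100 = 4; 4 != 45 -> empty
(126,88): row=0b1111110, col=0b1011000, row AND col = 0b1011000 = 88; 88 == 88 -> filled
(123,79): row=0b1111011, col=0b1001111, row AND col = 0b1001011 = 75; 75 != 79 -> empty
(149,104): row=0b10010101, col=0b1101000, row AND col = 0b0 = 0; 0 != 104 -> empty
(183,18): row=0b10110111, col=0b10010, row AND col = 0b10010 = 18; 18 == 18 -> filled
(255,56): row=0b11111111, col=0b111000, row AND col = 0b111000 = 56; 56 == 56 -> filled
(248,128): row=0b11111000, col=0b10000000, row AND col = 0b10000000 = 128; 128 == 128 -> filled
(165,85): row=0b10100101, col=0b1010101, row AND col = 0b101 = 5; 5 != 85 -> empty
(82,41): row=0b1010010, col=0b101001, row AND col = 0b0 = 0; 0 != 41 -> empty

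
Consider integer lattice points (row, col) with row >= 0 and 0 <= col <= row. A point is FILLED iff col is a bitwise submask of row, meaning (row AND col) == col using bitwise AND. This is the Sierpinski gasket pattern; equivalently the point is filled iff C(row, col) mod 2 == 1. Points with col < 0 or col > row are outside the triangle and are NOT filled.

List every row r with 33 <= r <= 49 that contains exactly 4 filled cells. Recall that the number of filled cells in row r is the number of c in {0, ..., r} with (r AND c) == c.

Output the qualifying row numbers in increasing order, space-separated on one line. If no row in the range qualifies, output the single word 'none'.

Row r has 2^popcount(r) filled cells, so we need popcount(r) = log2(4) = 2.
Scan r = 33..49 and keep those with exactly 2 one-bits:
r=33=100001 popcount=2 -> KEEP
r=34=100010 popcount=2 -> KEEP
r=35=100011 popcount=3 -> skip
r=36=100100 popcount=2 -> KEEP
r=37=100101 popcount=3 -> skip
r=38=100110 popcount=3 -> skip
r=39=100111 popcount=4 -> skip
r=40=101000 popcount=2 -> KEEP
r=41=101001 popcount=3 -> skip
r=42=101010 popcount=3 -> skip
r=43=101011 popcount=4 -> skip
r=44=101100 popcount=3 -> skip
r=45=101101 popcount=4 -> skip
r=46=101110 popcount=4 -> skip
r=47=101111 popcount=5 -> skip
r=48=110000 popcount=2 -> KEEP
r=49=110001 popcount=3 -> skip
Kept rows: 33 34 36 40 48

Answer: 33 34 36 40 48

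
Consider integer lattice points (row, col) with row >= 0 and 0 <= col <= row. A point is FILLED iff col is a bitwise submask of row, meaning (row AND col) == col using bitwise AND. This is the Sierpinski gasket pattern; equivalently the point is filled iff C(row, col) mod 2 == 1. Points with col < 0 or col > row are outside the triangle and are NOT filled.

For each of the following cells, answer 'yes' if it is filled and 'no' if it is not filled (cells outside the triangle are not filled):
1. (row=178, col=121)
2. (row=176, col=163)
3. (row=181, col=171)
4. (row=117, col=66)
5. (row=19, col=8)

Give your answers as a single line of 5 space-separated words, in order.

Answer: no no no no no

Derivation:
(178,121): row=0b10110010, col=0b1111001, row AND col = 0b110000 = 48; 48 != 121 -> empty
(176,163): row=0b10110000, col=0b10100011, row AND col = 0b10100000 = 160; 160 != 163 -> empty
(181,171): row=0b10110101, col=0b10101011, row AND col = 0b10100001 = 161; 161 != 171 -> empty
(117,66): row=0b1110101, col=0b1000010, row AND col = 0b1000000 = 64; 64 != 66 -> empty
(19,8): row=0b10011, col=0b1000, row AND col = 0b0 = 0; 0 != 8 -> empty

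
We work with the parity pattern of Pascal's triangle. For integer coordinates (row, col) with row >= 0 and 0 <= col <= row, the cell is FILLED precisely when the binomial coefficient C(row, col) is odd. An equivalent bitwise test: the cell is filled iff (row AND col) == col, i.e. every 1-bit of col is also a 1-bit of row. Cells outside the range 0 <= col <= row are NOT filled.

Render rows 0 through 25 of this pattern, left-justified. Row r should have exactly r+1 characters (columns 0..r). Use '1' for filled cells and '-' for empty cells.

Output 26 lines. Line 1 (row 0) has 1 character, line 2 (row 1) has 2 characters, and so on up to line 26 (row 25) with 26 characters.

r0=0: 1
r1=1: 11
r2=10: 1-1
r3=11: 1111
r4=100: 1---1
r5=101: 11--11
r6=110: 1-1-1-1
r7=111: 11111111
r8=1000: 1-------1
r9=1001: 11------11
r10=1010: 1-1-----1-1
r11=1011: 1111----1111
r12=1100: 1---1---1---1
r13=1101: 11--11--11--11
r14=1110: 1-1-1-1-1-1-1-1
r15=1111: 1111111111111111
r16=10000: 1---------------1
r17=10001: 11--------------11
r18=10010: 1-1-------------1-1
r19=10011: 1111------------1111
r20=10100: 1---1-----------1---1
r21=10101: 11--11----------11--11
r22=10110: 1-1-1-1---------1-1-1-1
r23=10111: 11111111--------11111111
r24=11000: 1-------1-------1-------1
r25=11001: 11------11------11------11

Answer: 1
11
1-1
1111
1---1
11--11
1-1-1-1
11111111
1-------1
11------11
1-1-----1-1
1111----1111
1---1---1---1
11--11--11--11
1-1-1-1-1-1-1-1
1111111111111111
1---------------1
11--------------11
1-1-------------1-1
1111------------1111
1---1-----------1---1
11--11----------11--11
1-1-1-1---------1-1-1-1
11111111--------11111111
1-------1-------1-------1
11------11------11------11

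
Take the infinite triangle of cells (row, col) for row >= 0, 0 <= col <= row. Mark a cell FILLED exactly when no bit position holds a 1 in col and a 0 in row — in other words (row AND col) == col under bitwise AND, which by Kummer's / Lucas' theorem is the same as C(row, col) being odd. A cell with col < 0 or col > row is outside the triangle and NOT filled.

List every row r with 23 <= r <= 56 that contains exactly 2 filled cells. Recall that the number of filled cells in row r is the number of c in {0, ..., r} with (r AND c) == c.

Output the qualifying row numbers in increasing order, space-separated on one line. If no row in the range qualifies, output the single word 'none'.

Row r has 2^popcount(r) filled cells, so we need popcount(r) = log2(2) = 1.
Scan r = 23..56 and keep those with exactly 1 one-bits:
r=23=10111 popcount=4 -> skip
r=24=11000 popcount=2 -> skip
r=25=11001 popcount=3 -> skip
r=26=11010 popcount=3 -> skip
r=27=11011 popcount=4 -> skip
r=28=11100 popcount=3 -> skip
r=29=11101 popcount=4 -> skip
r=30=11110 popcount=4 -> skip
r=31=11111 popcount=5 -> skip
r=32=100000 popcount=1 -> KEEP
r=33=100001 popcount=2 -> skip
r=34=100010 popcount=2 -> skip
r=35=100011 popcount=3 -> skip
r=36=100100 popcount=2 -> skip
r=37=100101 popcount=3 -> skip
r=38=100110 popcount=3 -> skip
r=39=100111 popcount=4 -> skip
r=40=101000 popcount=2 -> skip
r=41=101001 popcount=3 -> skip
r=42=101010 popcount=3 -> skip
r=43=101011 popcount=4 -> skip
r=44=101100 popcount=3 -> skip
r=45=101101 popcount=4 -> skip
r=46=101110 popcount=4 -> skip
r=47=101111 popcount=5 -> skip
r=48=110000 popcount=2 -> skip
r=49=110001 popcount=3 -> skip
r=50=110010 popcount=3 -> skip
r=51=110011 popcount=4 -> skip
r=52=110100 popcount=3 -> skip
r=53=110101 popcount=4 -> skip
r=54=110110 popcount=4 -> skip
r=55=110111 popcount=5 -> skip
r=56=111000 popcount=3 -> skip
Kept rows: 32

Answer: 32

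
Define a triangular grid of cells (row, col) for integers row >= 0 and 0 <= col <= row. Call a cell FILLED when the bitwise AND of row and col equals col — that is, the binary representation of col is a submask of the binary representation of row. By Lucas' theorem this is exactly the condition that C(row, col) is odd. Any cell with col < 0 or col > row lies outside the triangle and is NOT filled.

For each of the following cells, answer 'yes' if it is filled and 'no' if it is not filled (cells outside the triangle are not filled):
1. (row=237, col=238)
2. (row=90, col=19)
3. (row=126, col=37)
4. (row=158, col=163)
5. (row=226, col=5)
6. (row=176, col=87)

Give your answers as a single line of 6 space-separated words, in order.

Answer: no no no no no no

Derivation:
(237,238): col outside [0, 237] -> not filled
(90,19): row=0b1011010, col=0b10011, row AND col = 0b10010 = 18; 18 != 19 -> empty
(126,37): row=0b1111110, col=0b100101, row AND col = 0b100100 = 36; 36 != 37 -> empty
(158,163): col outside [0, 158] -> not filled
(226,5): row=0b11100010, col=0b101, row AND col = 0b0 = 0; 0 != 5 -> empty
(176,87): row=0b10110000, col=0b1010111, row AND col = 0b10000 = 16; 16 != 87 -> empty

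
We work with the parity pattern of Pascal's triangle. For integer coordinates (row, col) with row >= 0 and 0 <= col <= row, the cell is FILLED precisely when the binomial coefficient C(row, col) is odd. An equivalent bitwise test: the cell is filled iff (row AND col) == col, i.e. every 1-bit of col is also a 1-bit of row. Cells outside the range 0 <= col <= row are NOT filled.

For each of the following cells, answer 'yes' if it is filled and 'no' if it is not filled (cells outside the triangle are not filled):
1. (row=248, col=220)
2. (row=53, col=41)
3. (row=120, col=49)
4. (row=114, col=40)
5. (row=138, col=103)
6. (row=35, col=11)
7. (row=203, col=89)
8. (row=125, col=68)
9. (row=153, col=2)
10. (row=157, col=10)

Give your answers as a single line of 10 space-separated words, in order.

(248,220): row=0b11111000, col=0b11011100, row AND col = 0b11011000 = 216; 216 != 220 -> empty
(53,41): row=0b110101, col=0b101001, row AND col = 0b100001 = 33; 33 != 41 -> empty
(120,49): row=0b1111000, col=0b110001, row AND col = 0b110000 = 48; 48 != 49 -> empty
(114,40): row=0b1110010, col=0b101000, row AND col = 0b100000 = 32; 32 != 40 -> empty
(138,103): row=0b10001010, col=0b1100111, row AND col = 0b10 = 2; 2 != 103 -> empty
(35,11): row=0b100011, col=0b1011, row AND col = 0b11 = 3; 3 != 11 -> empty
(203,89): row=0b11001011, col=0b1011001, row AND col = 0b1001001 = 73; 73 != 89 -> empty
(125,68): row=0b1111101, col=0b1000100, row AND col = 0b1000100 = 68; 68 == 68 -> filled
(153,2): row=0b10011001, col=0b10, row AND col = 0b0 = 0; 0 != 2 -> empty
(157,10): row=0b10011101, col=0b1010, row AND col = 0b1000 = 8; 8 != 10 -> empty

Answer: no no no no no no no yes no no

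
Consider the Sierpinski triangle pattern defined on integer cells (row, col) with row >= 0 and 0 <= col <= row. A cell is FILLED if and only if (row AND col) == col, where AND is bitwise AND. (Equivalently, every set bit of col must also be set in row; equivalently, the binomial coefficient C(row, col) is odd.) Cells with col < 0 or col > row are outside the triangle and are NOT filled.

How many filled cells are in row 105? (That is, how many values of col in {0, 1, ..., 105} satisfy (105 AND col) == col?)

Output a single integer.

105 in binary = 1101001
popcount(105) = number of 1-bits in 1101001 = 4
A col c satisfies (105 AND c) == c iff every set bit of c is also set in 105; each of the 4 set bits of 105 can independently be on or off in c.
count = 2^4 = 16

Answer: 16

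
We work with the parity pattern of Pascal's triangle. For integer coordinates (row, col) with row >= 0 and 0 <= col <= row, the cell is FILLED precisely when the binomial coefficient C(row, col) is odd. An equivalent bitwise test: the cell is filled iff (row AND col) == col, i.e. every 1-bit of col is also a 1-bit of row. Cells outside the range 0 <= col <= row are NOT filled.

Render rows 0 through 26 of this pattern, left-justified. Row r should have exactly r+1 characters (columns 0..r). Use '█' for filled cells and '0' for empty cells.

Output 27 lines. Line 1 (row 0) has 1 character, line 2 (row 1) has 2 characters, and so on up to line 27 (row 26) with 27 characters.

r0=0: █
r1=1: ██
r2=10: █0█
r3=11: ████
r4=100: █000█
r5=101: ██00██
r6=110: █0█0█0█
r7=111: ████████
r8=1000: █0000000█
r9=1001: ██000000██
r10=1010: █0█00000█0█
r11=1011: ████0000████
r12=1100: █000█000█000█
r13=1101: ██00██00██00██
r14=1110: █0█0█0█0█0█0█0█
r15=1111: ████████████████
r16=10000: █000000000000000█
r17=10001: ██00000000000000██
r18=10010: █0█0000000000000█0█
r19=10011: ████000000000000████
r20=10100: █000█00000000000█000█
r21=10101: ██00██0000000000██00██
r22=10110: █0█0█0█000000000█0█0█0█
r23=10111: ████████00000000████████
r24=11000: █0000000█0000000█0000000█
r25=11001: ██000000██000000██000000██
r26=11010: █0█00000█0█00000█0█00000█0█

Answer: █
██
█0█
████
█000█
██00██
█0█0█0█
████████
█0000000█
██000000██
█0█00000█0█
████0000████
█000█000█000█
██00██00██00██
█0█0█0█0█0█0█0█
████████████████
█000000000000000█
██00000000000000██
█0█0000000000000█0█
████000000000000████
█000█00000000000█000█
██00██0000000000██00██
█0█0█0█000000000█0█0█0█
████████00000000████████
█0000000█0000000█0000000█
██000000██000000██000000██
█0█00000█0█00000█0█00000█0█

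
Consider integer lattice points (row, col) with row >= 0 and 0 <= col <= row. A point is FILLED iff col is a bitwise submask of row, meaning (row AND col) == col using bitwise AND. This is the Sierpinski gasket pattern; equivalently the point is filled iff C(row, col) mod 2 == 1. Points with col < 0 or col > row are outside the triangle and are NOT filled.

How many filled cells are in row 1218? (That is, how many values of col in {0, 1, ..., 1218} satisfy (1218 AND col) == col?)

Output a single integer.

Answer: 16

Derivation:
1218 in binary = 10011000010
popcount(1218) = number of 1-bits in 10011000010 = 4
A col c satisfies (1218 AND c) == c iff every set bit of c is also set in 1218; each of the 4 set bits of 1218 can independently be on or off in c.
count = 2^4 = 16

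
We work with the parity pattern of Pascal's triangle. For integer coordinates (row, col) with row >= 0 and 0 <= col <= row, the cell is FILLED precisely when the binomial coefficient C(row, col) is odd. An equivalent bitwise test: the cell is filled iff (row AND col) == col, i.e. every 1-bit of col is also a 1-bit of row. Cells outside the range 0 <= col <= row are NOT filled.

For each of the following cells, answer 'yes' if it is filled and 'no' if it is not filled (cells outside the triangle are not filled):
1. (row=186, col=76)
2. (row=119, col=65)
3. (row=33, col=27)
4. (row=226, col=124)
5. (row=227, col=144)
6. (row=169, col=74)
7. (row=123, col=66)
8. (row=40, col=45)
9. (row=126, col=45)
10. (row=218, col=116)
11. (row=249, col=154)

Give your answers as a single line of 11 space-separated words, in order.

Answer: no yes no no no no yes no no no no

Derivation:
(186,76): row=0b10111010, col=0b1001100, row AND col = 0b1000 = 8; 8 != 76 -> empty
(119,65): row=0b1110111, col=0b1000001, row AND col = 0b1000001 = 65; 65 == 65 -> filled
(33,27): row=0b100001, col=0b11011, row AND col = 0b1 = 1; 1 != 27 -> empty
(226,124): row=0b11100010, col=0b1111100, row AND col = 0b1100000 = 96; 96 != 124 -> empty
(227,144): row=0b11100011, col=0b10010000, row AND col = 0b10000000 = 128; 128 != 144 -> empty
(169,74): row=0b10101001, col=0b1001010, row AND col = 0b1000 = 8; 8 != 74 -> empty
(123,66): row=0b1111011, col=0b1000010, row AND col = 0b1000010 = 66; 66 == 66 -> filled
(40,45): col outside [0, 40] -> not filled
(126,45): row=0b1111110, col=0b101101, row AND col = 0b101100 = 44; 44 != 45 -> empty
(218,116): row=0b11011010, col=0b1110100, row AND col = 0b1010000 = 80; 80 != 116 -> empty
(249,154): row=0b11111001, col=0b10011010, row AND col = 0b10011000 = 152; 152 != 154 -> empty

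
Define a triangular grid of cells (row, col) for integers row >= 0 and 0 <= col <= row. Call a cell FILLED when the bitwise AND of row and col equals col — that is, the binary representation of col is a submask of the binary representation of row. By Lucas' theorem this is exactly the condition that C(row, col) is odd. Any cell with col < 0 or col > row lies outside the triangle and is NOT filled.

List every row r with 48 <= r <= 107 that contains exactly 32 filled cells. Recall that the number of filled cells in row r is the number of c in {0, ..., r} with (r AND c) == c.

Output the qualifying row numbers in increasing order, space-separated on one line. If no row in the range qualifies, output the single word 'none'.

Row r has 2^popcount(r) filled cells, so we need popcount(r) = log2(32) = 5.
Scan r = 48..107 and keep those with exactly 5 one-bits:
r=48=110000 popcount=2 -> skip
r=49=110001 popcount=3 -> skip
r=50=110010 popcount=3 -> skip
r=51=110011 popcount=4 -> skip
r=52=110100 popcount=3 -> skip
r=53=110101 popcount=4 -> skip
r=54=110110 popcount=4 -> skip
r=55=110111 popcount=5 -> KEEP
r=56=111000 popcount=3 -> skip
r=57=111001 popcount=4 -> skip
r=58=111010 popcount=4 -> skip
r=59=111011 popcount=5 -> KEEP
r=60=111100 popcount=4 -> skip
r=61=111101 popcount=5 -> KEEP
r=62=111110 popcount=5 -> KEEP
r=63=111111 popcount=6 -> skip
r=64=1000000 popcount=1 -> skip
r=65=1000001 popcount=2 -> skip
r=66=1000010 popcount=2 -> skip
r=67=1000011 popcount=3 -> skip
r=68=1000100 popcount=2 -> skip
r=69=1000101 popcount=3 -> skip
r=70=1000110 popcount=3 -> skip
r=71=1000111 popcount=4 -> skip
r=72=1001000 popcount=2 -> skip
r=73=1001001 popcount=3 -> skip
r=74=1001010 popcount=3 -> skip
r=75=1001011 popcount=4 -> skip
r=76=1001100 popcount=3 -> skip
r=77=1001101 popcount=4 -> skip
r=78=1001110 popcount=4 -> skip
r=79=1001111 popcount=5 -> KEEP
r=80=1010000 popcount=2 -> skip
r=81=1010001 popcount=3 -> skip
r=82=1010010 popcount=3 -> skip
r=83=1010011 popcount=4 -> skip
r=84=1010100 popcount=3 -> skip
r=85=1010101 popcount=4 -> skip
r=86=1010110 popcount=4 -> skip
r=87=1010111 popcount=5 -> KEEP
r=88=1011000 popcount=3 -> skip
r=89=1011001 popcount=4 -> skip
r=90=1011010 popcount=4 -> skip
r=91=1011011 popcount=5 -> KEEP
r=92=1011100 popcount=4 -> skip
r=93=1011101 popcount=5 -> KEEP
r=94=1011110 popcount=5 -> KEEP
r=95=1011111 popcount=6 -> skip
r=96=1100000 popcount=2 -> skip
r=97=1100001 popcount=3 -> skip
r=98=1100010 popcount=3 -> skip
r=99=1100011 popcount=4 -> skip
r=100=1100100 popcount=3 -> skip
r=101=1100101 popcount=4 -> skip
r=102=1100110 popcount=4 -> skip
r=103=1100111 popcount=5 -> KEEP
r=104=1101000 popcount=3 -> skip
r=105=1101001 popcount=4 -> skip
r=106=1101010 popcount=4 -> skip
r=107=1101011 popcount=5 -> KEEP
Kept rows: 55 59 61 62 79 87 91 93 94 103 107

Answer: 55 59 61 62 79 87 91 93 94 103 107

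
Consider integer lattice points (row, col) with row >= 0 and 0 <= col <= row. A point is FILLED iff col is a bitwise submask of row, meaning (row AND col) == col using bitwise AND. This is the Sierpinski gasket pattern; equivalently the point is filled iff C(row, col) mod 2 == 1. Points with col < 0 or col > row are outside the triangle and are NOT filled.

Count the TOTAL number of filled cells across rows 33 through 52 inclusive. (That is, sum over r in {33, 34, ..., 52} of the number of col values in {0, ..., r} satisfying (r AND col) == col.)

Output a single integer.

Answer: 204

Derivation:
r33=100001 pc2: +4 =4
r34=100010 pc2: +4 =8
r35=100011 pc3: +8 =16
r36=100100 pc2: +4 =20
r37=100101 pc3: +8 =28
r38=100110 pc3: +8 =36
r39=100111 pc4: +16 =52
r40=101000 pc2: +4 =56
r41=101001 pc3: +8 =64
r42=101010 pc3: +8 =72
r43=101011 pc4: +16 =88
r44=101100 pc3: +8 =96
r45=101101 pc4: +16 =112
r46=101110 pc4: +16 =128
r47=101111 pc5: +32 =160
r48=110000 pc2: +4 =164
r49=110001 pc3: +8 =172
r50=110010 pc3: +8 =180
r51=110011 pc4: +16 =196
r52=110100 pc3: +8 =204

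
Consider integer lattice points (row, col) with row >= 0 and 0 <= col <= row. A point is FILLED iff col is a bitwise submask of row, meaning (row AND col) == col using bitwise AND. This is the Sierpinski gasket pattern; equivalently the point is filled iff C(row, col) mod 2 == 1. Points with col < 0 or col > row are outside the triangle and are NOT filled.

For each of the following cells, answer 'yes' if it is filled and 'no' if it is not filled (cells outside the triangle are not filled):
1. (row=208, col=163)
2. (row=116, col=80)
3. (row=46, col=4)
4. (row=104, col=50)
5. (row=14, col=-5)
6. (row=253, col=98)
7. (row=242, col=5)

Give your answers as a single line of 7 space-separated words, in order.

(208,163): row=0b11010000, col=0b10100011, row AND col = 0b10000000 = 128; 128 != 163 -> empty
(116,80): row=0b1110100, col=0b1010000, row AND col = 0b1010000 = 80; 80 == 80 -> filled
(46,4): row=0b101110, col=0b100, row AND col = 0b100 = 4; 4 == 4 -> filled
(104,50): row=0b1101000, col=0b110010, row AND col = 0b100000 = 32; 32 != 50 -> empty
(14,-5): col outside [0, 14] -> not filled
(253,98): row=0b11111101, col=0b1100010, row AND col = 0b1100000 = 96; 96 != 98 -> empty
(242,5): row=0b11110010, col=0b101, row AND col = 0b0 = 0; 0 != 5 -> empty

Answer: no yes yes no no no no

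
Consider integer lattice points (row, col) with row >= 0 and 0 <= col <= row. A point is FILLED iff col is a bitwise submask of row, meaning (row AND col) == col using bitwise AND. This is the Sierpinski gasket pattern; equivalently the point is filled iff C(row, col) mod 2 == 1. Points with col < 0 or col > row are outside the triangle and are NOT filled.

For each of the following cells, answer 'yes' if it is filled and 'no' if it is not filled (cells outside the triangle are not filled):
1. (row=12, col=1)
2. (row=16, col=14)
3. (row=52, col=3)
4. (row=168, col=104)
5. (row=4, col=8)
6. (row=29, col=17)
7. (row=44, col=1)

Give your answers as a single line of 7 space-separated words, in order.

Answer: no no no no no yes no

Derivation:
(12,1): row=0b1100, col=0b1, row AND col = 0b0 = 0; 0 != 1 -> empty
(16,14): row=0b10000, col=0b1110, row AND col = 0b0 = 0; 0 != 14 -> empty
(52,3): row=0b110100, col=0b11, row AND col = 0b0 = 0; 0 != 3 -> empty
(168,104): row=0b10101000, col=0b1101000, row AND col = 0b101000 = 40; 40 != 104 -> empty
(4,8): col outside [0, 4] -> not filled
(29,17): row=0b11101, col=0b10001, row AND col = 0b10001 = 17; 17 == 17 -> filled
(44,1): row=0b101100, col=0b1, row AND col = 0b0 = 0; 0 != 1 -> empty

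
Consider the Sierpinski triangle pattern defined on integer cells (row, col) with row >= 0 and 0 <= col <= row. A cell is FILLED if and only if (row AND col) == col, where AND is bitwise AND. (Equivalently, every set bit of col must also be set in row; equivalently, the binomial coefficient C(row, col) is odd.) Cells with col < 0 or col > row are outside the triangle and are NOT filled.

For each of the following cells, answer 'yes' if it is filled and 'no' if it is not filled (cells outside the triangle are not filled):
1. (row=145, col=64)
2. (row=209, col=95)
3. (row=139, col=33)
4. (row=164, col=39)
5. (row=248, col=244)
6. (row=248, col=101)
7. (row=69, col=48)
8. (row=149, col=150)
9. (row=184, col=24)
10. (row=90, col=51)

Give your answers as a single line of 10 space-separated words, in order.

(145,64): row=0b10010001, col=0b1000000, row AND col = 0b0 = 0; 0 != 64 -> empty
(209,95): row=0b11010001, col=0b1011111, row AND col = 0b1010001 = 81; 81 != 95 -> empty
(139,33): row=0b10001011, col=0b100001, row AND col = 0b1 = 1; 1 != 33 -> empty
(164,39): row=0b10100100, col=0b100111, row AND col = 0b100100 = 36; 36 != 39 -> empty
(248,244): row=0b11111000, col=0b11110100, row AND col = 0b11110000 = 240; 240 != 244 -> empty
(248,101): row=0b11111000, col=0b1100101, row AND col = 0b1100000 = 96; 96 != 101 -> empty
(69,48): row=0b1000101, col=0b110000, row AND col = 0b0 = 0; 0 != 48 -> empty
(149,150): col outside [0, 149] -> not filled
(184,24): row=0b10111000, col=0b11000, row AND col = 0b11000 = 24; 24 == 24 -> filled
(90,51): row=0b1011010, col=0b110011, row AND col = 0b10010 = 18; 18 != 51 -> empty

Answer: no no no no no no no no yes no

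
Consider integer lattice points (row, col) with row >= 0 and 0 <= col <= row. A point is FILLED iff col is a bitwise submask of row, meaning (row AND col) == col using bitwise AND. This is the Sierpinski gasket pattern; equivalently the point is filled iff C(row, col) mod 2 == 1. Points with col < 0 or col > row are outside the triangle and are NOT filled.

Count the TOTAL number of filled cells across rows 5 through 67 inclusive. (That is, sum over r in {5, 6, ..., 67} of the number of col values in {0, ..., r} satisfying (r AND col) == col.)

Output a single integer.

Answer: 736

Derivation:
r5=101 pc2: +4 =4
r6=110 pc2: +4 =8
r7=111 pc3: +8 =16
r8=1000 pc1: +2 =18
r9=1001 pc2: +4 =22
r10=1010 pc2: +4 =26
r11=1011 pc3: +8 =34
r12=1100 pc2: +4 =38
r13=1101 pc3: +8 =46
r14=1110 pc3: +8 =54
r15=1111 pc4: +16 =70
r16=10000 pc1: +2 =72
r17=10001 pc2: +4 =76
r18=10010 pc2: +4 =80
r19=10011 pc3: +8 =88
r20=10100 pc2: +4 =92
r21=10101 pc3: +8 =100
r22=10110 pc3: +8 =108
r23=10111 pc4: +16 =124
r24=11000 pc2: +4 =128
r25=11001 pc3: +8 =136
r26=11010 pc3: +8 =144
r27=11011 pc4: +16 =160
r28=11100 pc3: +8 =168
r29=11101 pc4: +16 =184
r30=11110 pc4: +16 =200
r31=11111 pc5: +32 =232
r32=100000 pc1: +2 =234
r33=100001 pc2: +4 =238
r34=100010 pc2: +4 =242
r35=100011 pc3: +8 =250
r36=100100 pc2: +4 =254
r37=100101 pc3: +8 =262
r38=100110 pc3: +8 =270
r39=100111 pc4: +16 =286
r40=101000 pc2: +4 =290
r41=101001 pc3: +8 =298
r42=101010 pc3: +8 =306
r43=101011 pc4: +16 =322
r44=101100 pc3: +8 =330
r45=101101 pc4: +16 =346
r46=101110 pc4: +16 =362
r47=101111 pc5: +32 =394
r48=110000 pc2: +4 =398
r49=110001 pc3: +8 =406
r50=110010 pc3: +8 =414
r51=110011 pc4: +16 =430
r52=110100 pc3: +8 =438
r53=110101 pc4: +16 =454
r54=110110 pc4: +16 =470
r55=110111 pc5: +32 =502
r56=111000 pc3: +8 =510
r57=111001 pc4: +16 =526
r58=111010 pc4: +16 =542
r59=111011 pc5: +32 =574
r60=111100 pc4: +16 =590
r61=111101 pc5: +32 =622
r62=111110 pc5: +32 =654
r63=111111 pc6: +64 =718
r64=1000000 pc1: +2 =720
r65=1000001 pc2: +4 =724
r66=1000010 pc2: +4 =728
r67=1000011 pc3: +8 =736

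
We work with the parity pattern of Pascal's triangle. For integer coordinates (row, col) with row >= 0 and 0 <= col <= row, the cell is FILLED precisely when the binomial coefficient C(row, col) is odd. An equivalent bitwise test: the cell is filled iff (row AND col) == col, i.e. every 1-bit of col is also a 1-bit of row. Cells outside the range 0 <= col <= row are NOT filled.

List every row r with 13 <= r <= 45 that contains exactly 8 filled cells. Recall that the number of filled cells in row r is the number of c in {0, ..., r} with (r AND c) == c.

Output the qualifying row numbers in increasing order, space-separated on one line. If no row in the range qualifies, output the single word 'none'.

Row r has 2^popcount(r) filled cells, so we need popcount(r) = log2(8) = 3.
Scan r = 13..45 and keep those with exactly 3 one-bits:
r=13=1101 popcount=3 -> KEEP
r=14=1110 popcount=3 -> KEEP
r=15=1111 popcount=4 -> skip
r=16=10000 popcount=1 -> skip
r=17=10001 popcount=2 -> skip
r=18=10010 popcount=2 -> skip
r=19=10011 popcount=3 -> KEEP
r=20=10100 popcount=2 -> skip
r=21=10101 popcount=3 -> KEEP
r=22=10110 popcount=3 -> KEEP
r=23=10111 popcount=4 -> skip
r=24=11000 popcount=2 -> skip
r=25=11001 popcount=3 -> KEEP
r=26=11010 popcount=3 -> KEEP
r=27=11011 popcount=4 -> skip
r=28=11100 popcount=3 -> KEEP
r=29=11101 popcount=4 -> skip
r=30=11110 popcount=4 -> skip
r=31=11111 popcount=5 -> skip
r=32=100000 popcount=1 -> skip
r=33=100001 popcount=2 -> skip
r=34=100010 popcount=2 -> skip
r=35=100011 popcount=3 -> KEEP
r=36=100100 popcount=2 -> skip
r=37=100101 popcount=3 -> KEEP
r=38=100110 popcount=3 -> KEEP
r=39=100111 popcount=4 -> skip
r=40=101000 popcount=2 -> skip
r=41=101001 popcount=3 -> KEEP
r=42=101010 popcount=3 -> KEEP
r=43=101011 popcount=4 -> skip
r=44=101100 popcount=3 -> KEEP
r=45=101101 popcount=4 -> skip
Kept rows: 13 14 19 21 22 25 26 28 35 37 38 41 42 44

Answer: 13 14 19 21 22 25 26 28 35 37 38 41 42 44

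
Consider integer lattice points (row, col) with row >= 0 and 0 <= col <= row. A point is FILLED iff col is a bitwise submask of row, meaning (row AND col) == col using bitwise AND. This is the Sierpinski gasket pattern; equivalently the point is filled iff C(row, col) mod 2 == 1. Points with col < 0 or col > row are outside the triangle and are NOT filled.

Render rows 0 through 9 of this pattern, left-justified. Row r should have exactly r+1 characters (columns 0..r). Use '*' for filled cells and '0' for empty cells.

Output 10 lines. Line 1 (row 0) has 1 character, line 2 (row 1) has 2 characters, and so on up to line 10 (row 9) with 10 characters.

Answer: *
**
*0*
****
*000*
**00**
*0*0*0*
********
*0000000*
**000000**

Derivation:
r0=0: *
r1=1: **
r2=10: *0*
r3=11: ****
r4=100: *000*
r5=101: **00**
r6=110: *0*0*0*
r7=111: ********
r8=1000: *0000000*
r9=1001: **000000**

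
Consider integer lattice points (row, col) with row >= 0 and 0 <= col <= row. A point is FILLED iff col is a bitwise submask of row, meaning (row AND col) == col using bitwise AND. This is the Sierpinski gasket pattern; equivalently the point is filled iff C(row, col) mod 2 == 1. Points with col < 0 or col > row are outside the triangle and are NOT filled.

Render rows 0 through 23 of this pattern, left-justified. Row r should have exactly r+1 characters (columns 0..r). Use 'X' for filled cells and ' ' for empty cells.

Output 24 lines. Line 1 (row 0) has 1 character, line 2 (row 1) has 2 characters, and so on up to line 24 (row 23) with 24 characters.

Answer: X
XX
X X
XXXX
X   X
XX  XX
X X X X
XXXXXXXX
X       X
XX      XX
X X     X X
XXXX    XXXX
X   X   X   X
XX  XX  XX  XX
X X X X X X X X
XXXXXXXXXXXXXXXX
X               X
XX              XX
X X             X X
XXXX            XXXX
X   X           X   X
XX  XX          XX  XX
X X X X         X X X X
XXXXXXXX        XXXXXXXX

Derivation:
r0=0: X
r1=1: XX
r2=10: X X
r3=11: XXXX
r4=100: X   X
r5=101: XX  XX
r6=110: X X X X
r7=111: XXXXXXXX
r8=1000: X       X
r9=1001: XX      XX
r10=1010: X X     X X
r11=1011: XXXX    XXXX
r12=1100: X   X   X   X
r13=1101: XX  XX  XX  XX
r14=1110: X X X X X X X X
r15=1111: XXXXXXXXXXXXXXXX
r16=10000: X               X
r17=10001: XX              XX
r18=10010: X X             X X
r19=10011: XXXX            XXXX
r20=10100: X   X           X   X
r21=10101: XX  XX          XX  XX
r22=10110: X X X X         X X X X
r23=10111: XXXXXXXX        XXXXXXXX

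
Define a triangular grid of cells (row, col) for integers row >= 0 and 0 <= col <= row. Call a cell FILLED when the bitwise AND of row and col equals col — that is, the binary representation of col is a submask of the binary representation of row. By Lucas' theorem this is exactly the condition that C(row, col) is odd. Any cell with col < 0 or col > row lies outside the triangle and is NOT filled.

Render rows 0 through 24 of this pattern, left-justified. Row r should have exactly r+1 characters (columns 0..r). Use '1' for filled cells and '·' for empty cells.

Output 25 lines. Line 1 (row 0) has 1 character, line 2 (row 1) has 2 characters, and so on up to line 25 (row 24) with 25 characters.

r0=0: 1
r1=1: 11
r2=10: 1·1
r3=11: 1111
r4=100: 1···1
r5=101: 11··11
r6=110: 1·1·1·1
r7=111: 11111111
r8=1000: 1·······1
r9=1001: 11······11
r10=1010: 1·1·····1·1
r11=1011: 1111····1111
r12=1100: 1···1···1···1
r13=1101: 11··11··11··11
r14=1110: 1·1·1·1·1·1·1·1
r15=1111: 1111111111111111
r16=10000: 1···············1
r17=10001: 11··············11
r18=10010: 1·1·············1·1
r19=10011: 1111············1111
r20=10100: 1···1···········1···1
r21=10101: 11··11··········11··11
r22=10110: 1·1·1·1·········1·1·1·1
r23=10111: 11111111········11111111
r24=11000: 1·······1·······1·······1

Answer: 1
11
1·1
1111
1···1
11··11
1·1·1·1
11111111
1·······1
11······11
1·1·····1·1
1111····1111
1···1···1···1
11··11··11··11
1·1·1·1·1·1·1·1
1111111111111111
1···············1
11··············11
1·1·············1·1
1111············1111
1···1···········1···1
11··11··········11··11
1·1·1·1·········1·1·1·1
11111111········11111111
1·······1·······1·······1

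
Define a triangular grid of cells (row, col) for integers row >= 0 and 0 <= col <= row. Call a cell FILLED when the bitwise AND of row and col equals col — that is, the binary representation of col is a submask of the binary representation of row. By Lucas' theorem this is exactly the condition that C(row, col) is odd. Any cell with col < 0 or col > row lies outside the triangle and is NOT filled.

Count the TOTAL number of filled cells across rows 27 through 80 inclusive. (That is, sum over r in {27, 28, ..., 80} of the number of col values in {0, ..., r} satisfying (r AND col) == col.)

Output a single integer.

Answer: 740

Derivation:
r27=11011 pc4: +16 =16
r28=11100 pc3: +8 =24
r29=11101 pc4: +16 =40
r30=11110 pc4: +16 =56
r31=11111 pc5: +32 =88
r32=100000 pc1: +2 =90
r33=100001 pc2: +4 =94
r34=100010 pc2: +4 =98
r35=100011 pc3: +8 =106
r36=100100 pc2: +4 =110
r37=100101 pc3: +8 =118
r38=100110 pc3: +8 =126
r39=100111 pc4: +16 =142
r40=101000 pc2: +4 =146
r41=101001 pc3: +8 =154
r42=101010 pc3: +8 =162
r43=101011 pc4: +16 =178
r44=101100 pc3: +8 =186
r45=101101 pc4: +16 =202
r46=101110 pc4: +16 =218
r47=101111 pc5: +32 =250
r48=110000 pc2: +4 =254
r49=110001 pc3: +8 =262
r50=110010 pc3: +8 =270
r51=110011 pc4: +16 =286
r52=110100 pc3: +8 =294
r53=110101 pc4: +16 =310
r54=110110 pc4: +16 =326
r55=110111 pc5: +32 =358
r56=111000 pc3: +8 =366
r57=111001 pc4: +16 =382
r58=111010 pc4: +16 =398
r59=111011 pc5: +32 =430
r60=111100 pc4: +16 =446
r61=111101 pc5: +32 =478
r62=111110 pc5: +32 =510
r63=111111 pc6: +64 =574
r64=1000000 pc1: +2 =576
r65=1000001 pc2: +4 =580
r66=1000010 pc2: +4 =584
r67=1000011 pc3: +8 =592
r68=1000100 pc2: +4 =596
r69=1000101 pc3: +8 =604
r70=1000110 pc3: +8 =612
r71=1000111 pc4: +16 =628
r72=1001000 pc2: +4 =632
r73=1001001 pc3: +8 =640
r74=1001010 pc3: +8 =648
r75=1001011 pc4: +16 =664
r76=1001100 pc3: +8 =672
r77=1001101 pc4: +16 =688
r78=1001110 pc4: +16 =704
r79=1001111 pc5: +32 =736
r80=1010000 pc2: +4 =740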